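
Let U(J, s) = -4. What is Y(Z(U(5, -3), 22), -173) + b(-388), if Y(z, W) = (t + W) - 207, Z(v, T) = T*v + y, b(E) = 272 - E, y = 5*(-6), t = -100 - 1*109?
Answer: 71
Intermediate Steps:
t = -209 (t = -100 - 109 = -209)
y = -30
Z(v, T) = -30 + T*v (Z(v, T) = T*v - 30 = -30 + T*v)
Y(z, W) = -416 + W (Y(z, W) = (-209 + W) - 207 = -416 + W)
Y(Z(U(5, -3), 22), -173) + b(-388) = (-416 - 173) + (272 - 1*(-388)) = -589 + (272 + 388) = -589 + 660 = 71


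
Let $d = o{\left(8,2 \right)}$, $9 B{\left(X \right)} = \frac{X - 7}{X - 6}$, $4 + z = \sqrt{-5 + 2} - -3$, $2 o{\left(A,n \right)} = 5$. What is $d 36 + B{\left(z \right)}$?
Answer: $\frac{42179}{468} + \frac{i \sqrt{3}}{468} \approx 90.126 + 0.003701 i$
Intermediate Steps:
$o{\left(A,n \right)} = \frac{5}{2}$ ($o{\left(A,n \right)} = \frac{1}{2} \cdot 5 = \frac{5}{2}$)
$z = -1 + i \sqrt{3}$ ($z = -4 + \left(\sqrt{-5 + 2} - -3\right) = -4 + \left(\sqrt{-3} + 3\right) = -4 + \left(i \sqrt{3} + 3\right) = -4 + \left(3 + i \sqrt{3}\right) = -1 + i \sqrt{3} \approx -1.0 + 1.732 i$)
$B{\left(X \right)} = \frac{-7 + X}{9 \left(-6 + X\right)}$ ($B{\left(X \right)} = \frac{\left(X - 7\right) \frac{1}{X - 6}}{9} = \frac{\left(-7 + X\right) \frac{1}{X - 6}}{9} = \frac{\left(-7 + X\right) \frac{1}{-6 + X}}{9} = \frac{\frac{1}{-6 + X} \left(-7 + X\right)}{9} = \frac{-7 + X}{9 \left(-6 + X\right)}$)
$d = \frac{5}{2} \approx 2.5$
$d 36 + B{\left(z \right)} = \frac{5}{2} \cdot 36 + \frac{-7 - \left(1 - i \sqrt{3}\right)}{9 \left(-6 - \left(1 - i \sqrt{3}\right)\right)} = 90 + \frac{-8 + i \sqrt{3}}{9 \left(-7 + i \sqrt{3}\right)}$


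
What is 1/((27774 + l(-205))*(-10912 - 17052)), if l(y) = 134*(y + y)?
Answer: 1/759670024 ≈ 1.3164e-9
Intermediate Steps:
l(y) = 268*y (l(y) = 134*(2*y) = 268*y)
1/((27774 + l(-205))*(-10912 - 17052)) = 1/((27774 + 268*(-205))*(-10912 - 17052)) = 1/((27774 - 54940)*(-27964)) = 1/(-27166*(-27964)) = 1/759670024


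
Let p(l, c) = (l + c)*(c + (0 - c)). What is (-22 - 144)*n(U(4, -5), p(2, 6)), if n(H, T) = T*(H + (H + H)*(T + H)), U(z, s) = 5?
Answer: 0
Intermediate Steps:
p(l, c) = 0 (p(l, c) = (c + l)*(c - c) = (c + l)*0 = 0)
n(H, T) = T*(H + 2*H*(H + T)) (n(H, T) = T*(H + (2*H)*(H + T)) = T*(H + 2*H*(H + T)))
(-22 - 144)*n(U(4, -5), p(2, 6)) = (-22 - 144)*(5*0*(1 + 2*5 + 2*0)) = -830*0*(1 + 10 + 0) = -830*0*11 = -166*0 = 0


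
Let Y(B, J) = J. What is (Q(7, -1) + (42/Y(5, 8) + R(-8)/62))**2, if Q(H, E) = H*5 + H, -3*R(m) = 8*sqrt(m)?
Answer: 308948881/138384 - 252*I*sqrt(2)/31 ≈ 2232.5 - 11.496*I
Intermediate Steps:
R(m) = -8*sqrt(m)/3
Q(H, E) = 6*H (Q(H, E) = 5*H + H = 6*H)
(Q(7, -1) + (42/Y(5, 8) + R(-8)/62))**2 = (6*7 + (42/8 - 16*I*sqrt(2)/3/62))**2 = (42 + (42*(1/8) - 16*I*sqrt(2)/3*(1/62)))**2 = (42 + (21/4 - 16*I*sqrt(2)/3*(1/62)))**2 = (42 + (21/4 - 8*I*sqrt(2)/93))**2 = (189/4 - 8*I*sqrt(2)/93)**2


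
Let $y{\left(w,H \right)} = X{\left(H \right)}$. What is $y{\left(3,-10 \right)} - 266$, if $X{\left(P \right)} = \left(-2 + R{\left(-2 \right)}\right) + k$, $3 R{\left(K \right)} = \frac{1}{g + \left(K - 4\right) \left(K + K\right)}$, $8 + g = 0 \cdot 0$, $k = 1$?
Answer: $- \frac{12815}{48} \approx -266.98$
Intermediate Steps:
$g = -8$ ($g = -8 + 0 \cdot 0 = -8 + 0 = -8$)
$R{\left(K \right)} = \frac{1}{3 \left(-8 + 2 K \left(-4 + K\right)\right)}$ ($R{\left(K \right)} = \frac{1}{3 \left(-8 + \left(K - 4\right) \left(K + K\right)\right)} = \frac{1}{3 \left(-8 + \left(-4 + K\right) 2 K\right)} = \frac{1}{3 \left(-8 + 2 K \left(-4 + K\right)\right)}$)
$X{\left(P \right)} = - \frac{47}{48}$ ($X{\left(P \right)} = \left(-2 + \frac{1}{6 \left(-4 + \left(-2\right)^{2} - -8\right)}\right) + 1 = \left(-2 + \frac{1}{6 \left(-4 + 4 + 8\right)}\right) + 1 = \left(-2 + \frac{1}{6 \cdot 8}\right) + 1 = \left(-2 + \frac{1}{6} \cdot \frac{1}{8}\right) + 1 = \left(-2 + \frac{1}{48}\right) + 1 = - \frac{95}{48} + 1 = - \frac{47}{48}$)
$y{\left(w,H \right)} = - \frac{47}{48}$
$y{\left(3,-10 \right)} - 266 = - \frac{47}{48} - 266 = - \frac{12815}{48}$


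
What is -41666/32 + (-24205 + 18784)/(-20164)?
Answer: -104997469/80656 ≈ -1301.8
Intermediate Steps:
-41666/32 + (-24205 + 18784)/(-20164) = -41666*1/32 - 5421*(-1/20164) = -20833/16 + 5421/20164 = -104997469/80656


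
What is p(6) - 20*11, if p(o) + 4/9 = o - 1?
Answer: -1939/9 ≈ -215.44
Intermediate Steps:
p(o) = -13/9 + o (p(o) = -4/9 + (o - 1) = -4/9 + (-1 + o) = -13/9 + o)
p(6) - 20*11 = (-13/9 + 6) - 20*11 = 41/9 - 220 = -1939/9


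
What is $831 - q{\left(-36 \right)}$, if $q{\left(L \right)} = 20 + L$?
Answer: $847$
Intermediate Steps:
$831 - q{\left(-36 \right)} = 831 - \left(20 - 36\right) = 831 - -16 = 831 + 16 = 847$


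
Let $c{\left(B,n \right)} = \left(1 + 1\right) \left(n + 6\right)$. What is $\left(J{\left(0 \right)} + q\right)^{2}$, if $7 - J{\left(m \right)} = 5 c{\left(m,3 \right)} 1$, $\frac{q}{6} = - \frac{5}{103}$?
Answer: $\frac{73599241}{10609} \approx 6937.4$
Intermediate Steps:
$q = - \frac{30}{103}$ ($q = 6 \left(- \frac{5}{103}\right) = - \frac{30}{103} \approx -0.29126$)
$c{\left(B,n \right)} = 12 + 2 n$ ($c{\left(B,n \right)} = 2 \left(6 + n\right) = 12 + 2 n$)
$J{\left(m \right)} = -83$ ($J{\left(m \right)} = 7 - 5 \left(12 + 2 \cdot 3\right) 1 = 7 - 5 \left(12 + 6\right) 1 = 7 - 5 \cdot 18 \cdot 1 = 7 - 90 \cdot 1 = 7 - 90 = -83$)
$\left(J{\left(0 \right)} + q\right)^{2} = \left(-83 - \frac{30}{103}\right)^{2} = \left(- \frac{8579}{103}\right)^{2} = \frac{73599241}{10609}$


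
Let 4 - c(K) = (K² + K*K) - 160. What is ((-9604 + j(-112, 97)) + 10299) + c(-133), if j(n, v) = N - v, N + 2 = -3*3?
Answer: -34627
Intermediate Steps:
N = -11 (N = -2 - 3*3 = -2 - 9 = -11)
c(K) = 164 - 2*K² (c(K) = 4 - ((K² + K*K) - 160) = 4 - ((K² + K²) - 160) = 4 - (2*K² - 160) = 4 - (-160 + 2*K²) = 4 + (160 - 2*K²) = 164 - 2*K²)
j(n, v) = -11 - v
((-9604 + j(-112, 97)) + 10299) + c(-133) = ((-9604 + (-11 - 1*97)) + 10299) + (164 - 2*(-133)²) = ((-9604 + (-11 - 97)) + 10299) + (164 - 2*17689) = ((-9604 - 108) + 10299) + (164 - 35378) = (-9712 + 10299) - 35214 = 587 - 35214 = -34627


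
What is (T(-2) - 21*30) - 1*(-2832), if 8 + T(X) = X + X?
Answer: 2190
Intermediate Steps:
T(X) = -8 + 2*X (T(X) = -8 + (X + X) = -8 + 2*X)
(T(-2) - 21*30) - 1*(-2832) = ((-8 + 2*(-2)) - 21*30) - 1*(-2832) = ((-8 - 4) - 630) + 2832 = (-12 - 630) + 2832 = -642 + 2832 = 2190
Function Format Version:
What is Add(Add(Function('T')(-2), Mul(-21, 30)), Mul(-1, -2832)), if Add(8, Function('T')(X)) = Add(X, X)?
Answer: 2190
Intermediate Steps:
Function('T')(X) = Add(-8, Mul(2, X)) (Function('T')(X) = Add(-8, Add(X, X)) = Add(-8, Mul(2, X)))
Add(Add(Function('T')(-2), Mul(-21, 30)), Mul(-1, -2832)) = Add(Add(Add(-8, Mul(2, -2)), Mul(-21, 30)), Mul(-1, -2832)) = Add(Add(Add(-8, -4), -630), 2832) = Add(Add(-12, -630), 2832) = Add(-642, 2832) = 2190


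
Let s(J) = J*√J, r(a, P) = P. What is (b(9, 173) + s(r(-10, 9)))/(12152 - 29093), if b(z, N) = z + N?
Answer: -209/16941 ≈ -0.012337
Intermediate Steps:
b(z, N) = N + z
s(J) = J^(3/2)
(b(9, 173) + s(r(-10, 9)))/(12152 - 29093) = ((173 + 9) + 9^(3/2))/(12152 - 29093) = (182 + 27)/(-16941) = 209*(-1/16941) = -209/16941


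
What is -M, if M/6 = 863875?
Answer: -5183250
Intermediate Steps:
M = 5183250 (M = 6*863875 = 5183250)
-M = -1*5183250 = -5183250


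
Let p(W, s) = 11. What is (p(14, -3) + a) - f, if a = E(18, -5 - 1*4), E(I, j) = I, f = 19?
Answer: 10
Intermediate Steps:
a = 18
(p(14, -3) + a) - f = (11 + 18) - 1*19 = 29 - 19 = 10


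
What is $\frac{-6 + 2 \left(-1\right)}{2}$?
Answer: $-4$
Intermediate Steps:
$\frac{-6 + 2 \left(-1\right)}{2} = \left(-6 - 2\right) \frac{1}{2} = \left(-8\right) \frac{1}{2} = -4$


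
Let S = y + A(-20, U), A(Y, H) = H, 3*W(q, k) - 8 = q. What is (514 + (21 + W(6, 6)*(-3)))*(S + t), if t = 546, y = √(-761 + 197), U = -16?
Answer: 276130 + 1042*I*√141 ≈ 2.7613e+5 + 12373.0*I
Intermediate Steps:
y = 2*I*√141 (y = √(-564) = 2*I*√141 ≈ 23.749*I)
W(q, k) = 8/3 + q/3
S = -16 + 2*I*√141 (S = 2*I*√141 - 16 = -16 + 2*I*√141 ≈ -16.0 + 23.749*I)
(514 + (21 + W(6, 6)*(-3)))*(S + t) = (514 + (21 + (8/3 + (⅓)*6)*(-3)))*((-16 + 2*I*√141) + 546) = (514 + (21 + (8/3 + 2)*(-3)))*(530 + 2*I*√141) = (514 + (21 + (14/3)*(-3)))*(530 + 2*I*√141) = (514 + (21 - 14))*(530 + 2*I*√141) = (514 + 7)*(530 + 2*I*√141) = 521*(530 + 2*I*√141) = 276130 + 1042*I*√141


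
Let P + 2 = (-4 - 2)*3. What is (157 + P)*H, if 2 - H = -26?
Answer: 3836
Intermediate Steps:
H = 28 (H = 2 - 1*(-26) = 2 + 26 = 28)
P = -20 (P = -2 + (-4 - 2)*3 = -2 - 6*3 = -2 - 18 = -20)
(157 + P)*H = (157 - 20)*28 = 137*28 = 3836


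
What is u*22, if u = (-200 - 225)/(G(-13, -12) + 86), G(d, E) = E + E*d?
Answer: -935/23 ≈ -40.652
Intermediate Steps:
u = -85/46 (u = (-200 - 225)/(-12*(1 - 13) + 86) = -425/(-12*(-12) + 86) = -425/(144 + 86) = -425/230 = -425*1/230 = -85/46 ≈ -1.8478)
u*22 = -85/46*22 = -935/23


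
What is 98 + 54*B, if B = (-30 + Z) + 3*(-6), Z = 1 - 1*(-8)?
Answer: -2008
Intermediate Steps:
Z = 9 (Z = 1 + 8 = 9)
B = -39 (B = (-30 + 9) + 3*(-6) = -21 - 18 = -39)
98 + 54*B = 98 + 54*(-39) = 98 - 2106 = -2008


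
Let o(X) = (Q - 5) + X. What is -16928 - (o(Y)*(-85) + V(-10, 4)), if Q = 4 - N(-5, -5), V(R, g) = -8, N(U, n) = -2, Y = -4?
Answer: -17175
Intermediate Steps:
Q = 6 (Q = 4 - 1*(-2) = 4 + 2 = 6)
o(X) = 1 + X (o(X) = (6 - 5) + X = 1 + X)
-16928 - (o(Y)*(-85) + V(-10, 4)) = -16928 - ((1 - 4)*(-85) - 8) = -16928 - (-3*(-85) - 8) = -16928 - (255 - 8) = -16928 - 1*247 = -16928 - 247 = -17175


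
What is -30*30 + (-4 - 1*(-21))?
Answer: -883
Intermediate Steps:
-30*30 + (-4 - 1*(-21)) = -900 + (-4 + 21) = -900 + 17 = -883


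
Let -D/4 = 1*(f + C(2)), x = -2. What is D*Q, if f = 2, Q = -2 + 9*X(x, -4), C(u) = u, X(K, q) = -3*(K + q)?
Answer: -2560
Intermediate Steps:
X(K, q) = -3*K - 3*q
Q = 160 (Q = -2 + 9*(-3*(-2) - 3*(-4)) = -2 + 9*(6 + 12) = -2 + 9*18 = -2 + 162 = 160)
D = -16 (D = -4*(2 + 2) = -4*4 = -16)
D*Q = -16*160 = -2560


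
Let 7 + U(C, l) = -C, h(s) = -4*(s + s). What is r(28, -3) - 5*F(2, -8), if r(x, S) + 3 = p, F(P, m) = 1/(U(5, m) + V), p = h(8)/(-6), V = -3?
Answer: 8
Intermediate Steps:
h(s) = -8*s
U(C, l) = -7 - C
p = 32/3 (p = -8*8/(-6) = -64*(-⅙) = 32/3 ≈ 10.667)
F(P, m) = -1/15 (F(P, m) = 1/((-7 - 1*5) - 3) = 1/((-7 - 5) - 3) = 1/(-12 - 3) = 1/(-15) = -1/15)
r(x, S) = 23/3 (r(x, S) = -3 + 32/3 = 23/3)
r(28, -3) - 5*F(2, -8) = 23/3 - 5*(-1)/15 = 23/3 - 1*(-⅓) = 23/3 + ⅓ = 8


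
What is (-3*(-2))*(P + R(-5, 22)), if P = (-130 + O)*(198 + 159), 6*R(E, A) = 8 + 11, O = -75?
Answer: -439091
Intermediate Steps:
R(E, A) = 19/6 (R(E, A) = (8 + 11)/6 = (1/6)*19 = 19/6)
P = -73185 (P = (-130 - 75)*(198 + 159) = -205*357 = -73185)
(-3*(-2))*(P + R(-5, 22)) = (-3*(-2))*(-73185 + 19/6) = 6*(-439091/6) = -439091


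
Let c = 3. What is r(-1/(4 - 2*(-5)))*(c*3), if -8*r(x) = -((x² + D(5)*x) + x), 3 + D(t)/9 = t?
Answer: -2385/1568 ≈ -1.5210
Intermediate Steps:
D(t) = -27 + 9*t
r(x) = x²/8 + 19*x/8 (r(x) = -(-1)*((x² + (-27 + 9*5)*x) + x)/8 = -(-1)*((x² + (-27 + 45)*x) + x)/8 = -(-1)*((x² + 18*x) + x)/8 = -(-1)*(x² + 19*x)/8 = -(-x² - 19*x)/8 = x²/8 + 19*x/8)
r(-1/(4 - 2*(-5)))*(c*3) = ((-1/(4 - 2*(-5)))*(19 - 1/(4 - 2*(-5)))/8)*(3*3) = ((-1/(4 + 10))*(19 - 1/(4 + 10))/8)*9 = ((-1/14)*(19 - 1/14)/8)*9 = ((-1*1/14)*(19 - 1*1/14)/8)*9 = ((⅛)*(-1/14)*(19 - 1/14))*9 = ((⅛)*(-1/14)*(265/14))*9 = -265/1568*9 = -2385/1568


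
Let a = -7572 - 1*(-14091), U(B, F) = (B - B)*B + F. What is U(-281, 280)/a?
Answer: 280/6519 ≈ 0.042951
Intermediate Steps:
U(B, F) = F (U(B, F) = 0*B + F = 0 + F = F)
a = 6519 (a = -7572 + 14091 = 6519)
U(-281, 280)/a = 280/6519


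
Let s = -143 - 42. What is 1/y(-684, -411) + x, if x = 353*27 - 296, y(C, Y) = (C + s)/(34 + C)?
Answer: 8025865/869 ≈ 9235.8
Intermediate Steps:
s = -185
y(C, Y) = (-185 + C)/(34 + C) (y(C, Y) = (C - 185)/(34 + C) = (-185 + C)/(34 + C))
x = 9235 (x = 9531 - 296 = 9235)
1/y(-684, -411) + x = 1/((-185 - 684)/(34 - 684)) + 9235 = 1/(-869/(-650)) + 9235 = 1/(-1/650*(-869)) + 9235 = 1/(869/650) + 9235 = 650/869 + 9235 = 8025865/869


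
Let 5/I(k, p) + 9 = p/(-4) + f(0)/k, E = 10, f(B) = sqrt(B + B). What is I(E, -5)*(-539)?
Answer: 10780/31 ≈ 347.74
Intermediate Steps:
f(B) = sqrt(2)*sqrt(B) (f(B) = sqrt(2*B) = sqrt(2)*sqrt(B))
I(k, p) = 5/(-9 - p/4) (I(k, p) = 5/(-9 + (p/(-4) + (sqrt(2)*sqrt(0))/k)) = 5/(-9 + (p*(-1/4) + (sqrt(2)*0)/k)) = 5/(-9 + (-p/4 + 0/k)) = 5/(-9 + (-p/4 + 0)) = 5/(-9 - p/4))
I(E, -5)*(-539) = -20/(36 - 5)*(-539) = -20/31*(-539) = 10780/31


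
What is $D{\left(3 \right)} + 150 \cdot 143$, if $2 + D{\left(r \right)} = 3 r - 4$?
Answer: $21453$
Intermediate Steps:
$D{\left(r \right)} = -6 + 3 r$ ($D{\left(r \right)} = -2 + \left(3 r - 4\right) = -2 + \left(-4 + 3 r\right) = -6 + 3 r$)
$D{\left(3 \right)} + 150 \cdot 143 = \left(-6 + 3 \cdot 3\right) + 150 \cdot 143 = \left(-6 + 9\right) + 21450 = 3 + 21450 = 21453$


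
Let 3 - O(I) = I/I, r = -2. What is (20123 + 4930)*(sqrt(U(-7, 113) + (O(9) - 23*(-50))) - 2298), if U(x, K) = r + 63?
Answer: -57571794 + 25053*sqrt(1213) ≈ -5.6699e+7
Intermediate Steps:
O(I) = 2 (O(I) = 3 - I/I = 3 - 1*1 = 3 - 1 = 2)
U(x, K) = 61 (U(x, K) = -2 + 63 = 61)
(20123 + 4930)*(sqrt(U(-7, 113) + (O(9) - 23*(-50))) - 2298) = (20123 + 4930)*(sqrt(61 + (2 - 23*(-50))) - 2298) = 25053*(sqrt(61 + (2 + 1150)) - 2298) = 25053*(sqrt(61 + 1152) - 2298) = 25053*(sqrt(1213) - 2298) = 25053*(-2298 + sqrt(1213)) = -57571794 + 25053*sqrt(1213)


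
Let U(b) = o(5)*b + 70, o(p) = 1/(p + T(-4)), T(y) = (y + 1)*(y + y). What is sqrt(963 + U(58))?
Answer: 3*sqrt(115) ≈ 32.171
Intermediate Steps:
T(y) = 2*y*(1 + y) (T(y) = (1 + y)*(2*y) = 2*y*(1 + y))
o(p) = 1/(24 + p) (o(p) = 1/(p + 2*(-4)*(1 - 4)) = 1/(p + 2*(-4)*(-3)) = 1/(p + 24) = 1/(24 + p))
U(b) = 70 + b/29 (U(b) = b/(24 + 5) + 70 = b/29 + 70 = 70 + b/29)
sqrt(963 + U(58)) = sqrt(963 + (70 + (1/29)*58)) = sqrt(963 + (70 + 2)) = sqrt(963 + 72) = sqrt(1035) = 3*sqrt(115)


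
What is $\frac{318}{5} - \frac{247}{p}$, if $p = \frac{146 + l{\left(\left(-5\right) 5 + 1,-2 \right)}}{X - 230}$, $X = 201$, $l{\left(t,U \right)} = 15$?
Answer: $\frac{87013}{805} \approx 108.09$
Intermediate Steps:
$p = - \frac{161}{29}$ ($p = \frac{146 + 15}{201 - 230} = \frac{161}{-29} = 161 \left(- \frac{1}{29}\right) = - \frac{161}{29} \approx -5.5517$)
$\frac{318}{5} - \frac{247}{p} = \frac{318}{5} - \frac{247}{- \frac{161}{29}} = 318 \cdot \frac{1}{5} - - \frac{7163}{161} = \frac{318}{5} + \frac{7163}{161} = \frac{87013}{805}$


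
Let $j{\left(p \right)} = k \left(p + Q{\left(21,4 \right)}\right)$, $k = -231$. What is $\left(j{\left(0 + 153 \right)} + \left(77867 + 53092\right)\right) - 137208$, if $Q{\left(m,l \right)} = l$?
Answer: $-42516$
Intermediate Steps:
$j{\left(p \right)} = -924 - 231 p$ ($j{\left(p \right)} = - 231 \left(p + 4\right) = - 231 \left(4 + p\right) = -924 - 231 p$)
$\left(j{\left(0 + 153 \right)} + \left(77867 + 53092\right)\right) - 137208 = \left(\left(-924 - 231 \left(0 + 153\right)\right) + \left(77867 + 53092\right)\right) - 137208 = \left(\left(-924 - 35343\right) + 130959\right) - 137208 = \left(-36267 + 130959\right) - 137208 = 94692 - 137208 = -42516$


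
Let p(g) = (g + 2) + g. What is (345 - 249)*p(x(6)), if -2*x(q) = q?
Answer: -384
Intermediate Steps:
x(q) = -q/2
p(g) = 2 + 2*g (p(g) = (2 + g) + g = 2 + 2*g)
(345 - 249)*p(x(6)) = (345 - 249)*(2 + 2*(-½*6)) = 96*(2 + 2*(-3)) = 96*(2 - 6) = 96*(-4) = -384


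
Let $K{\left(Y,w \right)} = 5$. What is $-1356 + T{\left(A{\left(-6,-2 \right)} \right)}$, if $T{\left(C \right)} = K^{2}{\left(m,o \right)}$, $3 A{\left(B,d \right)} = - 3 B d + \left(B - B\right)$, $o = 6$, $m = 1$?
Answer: $-1331$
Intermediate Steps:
$A{\left(B,d \right)} = - B d$ ($A{\left(B,d \right)} = \frac{- 3 B d + \left(B - B\right)}{3} = \frac{- 3 B d + 0}{3} = \frac{\left(-3\right) B d}{3} = - B d$)
$T{\left(C \right)} = 25$ ($T{\left(C \right)} = 5^{2} = 25$)
$-1356 + T{\left(A{\left(-6,-2 \right)} \right)} = -1356 + 25 = -1331$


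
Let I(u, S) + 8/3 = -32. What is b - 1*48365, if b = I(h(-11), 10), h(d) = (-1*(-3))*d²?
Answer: -145199/3 ≈ -48400.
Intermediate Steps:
h(d) = 3*d²
I(u, S) = -104/3 (I(u, S) = -8/3 - 32 = -104/3)
b = -104/3 ≈ -34.667
b - 1*48365 = -104/3 - 1*48365 = -104/3 - 48365 = -145199/3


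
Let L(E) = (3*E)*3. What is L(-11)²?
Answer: 9801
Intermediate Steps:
L(E) = 9*E
L(-11)² = (9*(-11))² = (-99)² = 9801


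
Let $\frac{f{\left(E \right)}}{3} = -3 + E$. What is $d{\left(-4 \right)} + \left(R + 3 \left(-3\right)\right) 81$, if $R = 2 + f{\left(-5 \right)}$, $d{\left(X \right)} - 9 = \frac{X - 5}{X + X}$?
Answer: $- \frac{20007}{8} \approx -2500.9$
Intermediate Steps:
$f{\left(E \right)} = -9 + 3 E$ ($f{\left(E \right)} = 3 \left(-3 + E\right) = -9 + 3 E$)
$d{\left(X \right)} = 9 + \frac{-5 + X}{2 X}$ ($d{\left(X \right)} = 9 + \frac{X - 5}{X + X} = 9 + \frac{-5 + X}{2 X}$)
$R = -22$ ($R = 2 + \left(-9 + 3 \left(-5\right)\right) = 2 - 24 = -22$)
$d{\left(-4 \right)} + \left(R + 3 \left(-3\right)\right) 81 = \frac{-5 + 19 \left(-4\right)}{2 \left(-4\right)} + \left(-22 + 3 \left(-3\right)\right) 81 = \frac{1}{2} \left(- \frac{1}{4}\right) \left(-5 - 76\right) + \left(-22 - 9\right) 81 = \frac{1}{2} \left(- \frac{1}{4}\right) \left(-81\right) - 2511 = \frac{81}{8} - 2511 = - \frac{20007}{8}$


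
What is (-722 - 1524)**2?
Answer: 5044516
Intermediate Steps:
(-722 - 1524)**2 = (-2246)**2 = 5044516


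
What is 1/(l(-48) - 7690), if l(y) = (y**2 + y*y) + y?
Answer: -1/3130 ≈ -0.00031949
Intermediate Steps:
l(y) = y + 2*y**2 (l(y) = (y**2 + y**2) + y = 2*y**2 + y = y + 2*y**2)
1/(l(-48) - 7690) = 1/(-48*(1 + 2*(-48)) - 7690) = 1/(-48*(1 - 96) - 7690) = 1/(-48*(-95) - 7690) = 1/(4560 - 7690) = 1/(-3130) = -1/3130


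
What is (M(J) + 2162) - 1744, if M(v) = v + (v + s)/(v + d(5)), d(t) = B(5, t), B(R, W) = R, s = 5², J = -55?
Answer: 1818/5 ≈ 363.60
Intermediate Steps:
s = 25
d(t) = 5
M(v) = v + (25 + v)/(5 + v) (M(v) = v + (v + 25)/(v + 5) = v + (25 + v)/(5 + v))
(M(J) + 2162) - 1744 = ((25 + (-55)² + 6*(-55))/(5 - 55) + 2162) - 1744 = ((25 + 3025 - 330)/(-50) + 2162) - 1744 = (-1/50*2720 + 2162) - 1744 = (-272/5 + 2162) - 1744 = 10538/5 - 1744 = 1818/5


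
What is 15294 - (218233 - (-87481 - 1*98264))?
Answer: -388684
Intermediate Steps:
15294 - (218233 - (-87481 - 1*98264)) = 15294 - (218233 - (-87481 - 98264)) = 15294 - (218233 - 1*(-185745)) = 15294 - (218233 + 185745) = 15294 - 1*403978 = 15294 - 403978 = -388684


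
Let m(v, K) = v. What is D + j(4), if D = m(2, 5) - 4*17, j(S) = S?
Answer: -62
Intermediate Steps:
D = -66 (D = 2 - 4*17 = 2 - 68 = -66)
D + j(4) = -66 + 4 = -62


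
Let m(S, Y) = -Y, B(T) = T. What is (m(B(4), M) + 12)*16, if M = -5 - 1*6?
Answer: 368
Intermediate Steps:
M = -11 (M = -5 - 6 = -11)
(m(B(4), M) + 12)*16 = (-1*(-11) + 12)*16 = (11 + 12)*16 = 23*16 = 368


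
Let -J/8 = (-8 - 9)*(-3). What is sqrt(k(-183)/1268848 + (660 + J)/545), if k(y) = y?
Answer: sqrt(13815314467164735)/172880540 ≈ 0.67988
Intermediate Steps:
J = -408 (J = -8*(-8 - 9)*(-3) = -(-136)*(-3) = -8*51 = -408)
sqrt(k(-183)/1268848 + (660 + J)/545) = sqrt(-183/1268848 + (660 - 408)/545) = sqrt(-183*1/1268848 + 252*(1/545)) = sqrt(-183/1268848 + 252/545) = sqrt(319649961/691522160) = sqrt(13815314467164735)/172880540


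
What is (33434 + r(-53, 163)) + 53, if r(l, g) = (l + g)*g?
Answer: 51417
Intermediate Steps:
r(l, g) = g*(g + l) (r(l, g) = (g + l)*g = g*(g + l))
(33434 + r(-53, 163)) + 53 = (33434 + 163*(163 - 53)) + 53 = (33434 + 163*110) + 53 = (33434 + 17930) + 53 = 51364 + 53 = 51417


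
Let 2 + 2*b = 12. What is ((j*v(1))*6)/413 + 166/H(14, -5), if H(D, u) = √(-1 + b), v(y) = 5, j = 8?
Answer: 34519/413 ≈ 83.581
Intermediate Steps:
b = 5 (b = -1 + (½)*12 = -1 + 6 = 5)
H(D, u) = 2 (H(D, u) = √(-1 + 5) = √4 = 2)
((j*v(1))*6)/413 + 166/H(14, -5) = ((8*5)*6)/413 + 166/2 = (40*6)*(1/413) + 166*(½) = 240*(1/413) + 83 = 240/413 + 83 = 34519/413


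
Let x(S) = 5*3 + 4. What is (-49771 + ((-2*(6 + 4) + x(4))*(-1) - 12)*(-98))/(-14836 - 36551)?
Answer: 16231/17129 ≈ 0.94757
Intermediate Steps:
x(S) = 19 (x(S) = 15 + 4 = 19)
(-49771 + ((-2*(6 + 4) + x(4))*(-1) - 12)*(-98))/(-14836 - 36551) = (-49771 + ((-2*(6 + 4) + 19)*(-1) - 12)*(-98))/(-14836 - 36551) = (-49771 + ((-2*10 + 19)*(-1) - 12)*(-98))/(-51387) = (-49771 + ((-20 + 19)*(-1) - 12)*(-98))*(-1/51387) = (-49771 + (-1*(-1) - 12)*(-98))*(-1/51387) = (-49771 + (1 - 12)*(-98))*(-1/51387) = (-49771 - 11*(-98))*(-1/51387) = (-49771 + 1078)*(-1/51387) = -48693*(-1/51387) = 16231/17129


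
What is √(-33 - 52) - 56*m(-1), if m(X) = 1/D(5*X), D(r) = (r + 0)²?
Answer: -56/25 + I*√85 ≈ -2.24 + 9.2195*I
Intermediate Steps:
D(r) = r²
m(X) = 1/(25*X²) (m(X) = 1/((5*X)²) = 1/(25*X²))
√(-33 - 52) - 56*m(-1) = √(-33 - 52) - 56/(25*(-1)²) = √(-85) - 56/25 = I*√85 - 56*1/25 = I*√85 - 56/25 = -56/25 + I*√85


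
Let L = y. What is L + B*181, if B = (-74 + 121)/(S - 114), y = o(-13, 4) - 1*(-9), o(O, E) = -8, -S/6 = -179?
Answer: 9467/960 ≈ 9.8615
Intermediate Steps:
S = 1074 (S = -6*(-179) = 1074)
y = 1 (y = -8 - 1*(-9) = -8 + 9 = 1)
B = 47/960 (B = (-74 + 121)/(1074 - 114) = 47/960 ≈ 0.048958)
L = 1
L + B*181 = 1 + (47/960)*181 = 1 + 8507/960 = 9467/960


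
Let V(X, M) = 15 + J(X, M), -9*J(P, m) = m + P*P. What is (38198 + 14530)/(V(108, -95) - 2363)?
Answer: -474552/32701 ≈ -14.512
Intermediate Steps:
J(P, m) = -m/9 - P**2/9 (J(P, m) = -(m + P*P)/9 = -(m + P**2)/9 = -m/9 - P**2/9)
V(X, M) = 15 - M/9 - X**2/9 (V(X, M) = 15 + (-M/9 - X**2/9) = 15 - M/9 - X**2/9)
(38198 + 14530)/(V(108, -95) - 2363) = (38198 + 14530)/((15 - 1/9*(-95) - 1/9*108**2) - 2363) = 52728/((15 + 95/9 - 1/9*11664) - 2363) = 52728/((15 + 95/9 - 1296) - 2363) = 52728/(-11434/9 - 2363) = 52728/(-32701/9) = 52728*(-9/32701) = -474552/32701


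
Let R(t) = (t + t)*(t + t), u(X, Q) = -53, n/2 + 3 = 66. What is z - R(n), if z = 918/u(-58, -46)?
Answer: -3366630/53 ≈ -63521.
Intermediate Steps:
n = 126 (n = -6 + 2*66 = -6 + 132 = 126)
R(t) = 4*t**2 (R(t) = (2*t)*(2*t) = 4*t**2)
z = -918/53 (z = 918/(-53) = 918*(-1/53) = -918/53 ≈ -17.321)
z - R(n) = -918/53 - 4*126**2 = -918/53 - 4*15876 = -918/53 - 1*63504 = -918/53 - 63504 = -3366630/53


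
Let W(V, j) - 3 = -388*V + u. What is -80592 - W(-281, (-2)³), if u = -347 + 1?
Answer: -189277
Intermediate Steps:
u = -346
W(V, j) = -343 - 388*V (W(V, j) = 3 + (-388*V - 346) = 3 + (-346 - 388*V) = -343 - 388*V)
-80592 - W(-281, (-2)³) = -80592 - (-343 - 388*(-281)) = -80592 - (-343 + 109028) = -80592 - 1*108685 = -80592 - 108685 = -189277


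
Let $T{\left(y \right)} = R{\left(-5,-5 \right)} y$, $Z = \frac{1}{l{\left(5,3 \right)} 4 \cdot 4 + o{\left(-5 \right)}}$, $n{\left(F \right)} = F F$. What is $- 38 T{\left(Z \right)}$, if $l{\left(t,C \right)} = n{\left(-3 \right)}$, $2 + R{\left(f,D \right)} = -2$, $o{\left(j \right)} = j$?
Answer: $\frac{152}{139} \approx 1.0935$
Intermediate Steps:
$R{\left(f,D \right)} = -4$ ($R{\left(f,D \right)} = -2 - 2 = -4$)
$n{\left(F \right)} = F^{2}$
$l{\left(t,C \right)} = 9$ ($l{\left(t,C \right)} = \left(-3\right)^{2} = 9$)
$Z = \frac{1}{139}$ ($Z = \frac{1}{9 \cdot 4 \cdot 4 - 5} = \frac{1}{36 \cdot 4 - 5} = \frac{1}{144 - 5} = \frac{1}{139} \approx 0.0071942$)
$T{\left(y \right)} = - 4 y$
$- 38 T{\left(Z \right)} = - 38 \left(\left(-4\right) \frac{1}{139}\right) = \left(-38\right) \left(- \frac{4}{139}\right) = \frac{152}{139}$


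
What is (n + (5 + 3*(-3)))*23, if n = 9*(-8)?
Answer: -1748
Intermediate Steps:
n = -72
(n + (5 + 3*(-3)))*23 = (-72 + (5 + 3*(-3)))*23 = (-72 + (5 - 9))*23 = (-72 - 4)*23 = -76*23 = -1748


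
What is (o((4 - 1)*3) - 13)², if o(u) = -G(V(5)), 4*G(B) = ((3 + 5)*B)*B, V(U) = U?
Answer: 3969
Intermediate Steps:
G(B) = 2*B² (G(B) = (((3 + 5)*B)*B)/4 = ((8*B)*B)/4 = (8*B²)/4 = 2*B²)
o(u) = -50 (o(u) = -2*5² = -2*25 = -1*50 = -50)
(o((4 - 1)*3) - 13)² = (-50 - 13)² = (-63)² = 3969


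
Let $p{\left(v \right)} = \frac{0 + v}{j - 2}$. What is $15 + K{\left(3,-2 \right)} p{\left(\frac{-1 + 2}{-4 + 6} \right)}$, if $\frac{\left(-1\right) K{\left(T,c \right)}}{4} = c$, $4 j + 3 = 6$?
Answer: $\frac{59}{5} \approx 11.8$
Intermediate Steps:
$j = \frac{3}{4}$ ($j = - \frac{3}{4} + \frac{1}{4} \cdot 6 = - \frac{3}{4} + \frac{3}{2} = \frac{3}{4} \approx 0.75$)
$K{\left(T,c \right)} = - 4 c$
$p{\left(v \right)} = - \frac{4 v}{5}$ ($p{\left(v \right)} = \frac{0 + v}{\frac{3}{4} - 2} = \frac{v}{- \frac{5}{4}} = v \left(- \frac{4}{5}\right) = - \frac{4 v}{5}$)
$15 + K{\left(3,-2 \right)} p{\left(\frac{-1 + 2}{-4 + 6} \right)} = 15 + \left(-4\right) \left(-2\right) \left(- \frac{4 \frac{-1 + 2}{-4 + 6}}{5}\right) = 15 + 8 \left(- \frac{4 \cdot 1 \cdot \frac{1}{2}}{5}\right) = 15 + 8 \left(\left(- \frac{4}{5}\right) \frac{1}{2}\right) = 15 + 8 \left(- \frac{2}{5}\right) = 15 - \frac{16}{5} = \frac{59}{5}$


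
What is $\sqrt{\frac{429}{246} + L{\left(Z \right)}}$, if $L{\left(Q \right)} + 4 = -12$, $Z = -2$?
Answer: $\frac{i \sqrt{95858}}{82} \approx 3.7757 i$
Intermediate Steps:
$L{\left(Q \right)} = -16$ ($L{\left(Q \right)} = -4 - 12 = -16$)
$\sqrt{\frac{429}{246} + L{\left(Z \right)}} = \sqrt{\frac{429}{246} - 16} = \sqrt{429 \cdot \frac{1}{246} - 16} = \sqrt{\frac{143}{82} - 16} = \sqrt{- \frac{1169}{82}} = \frac{i \sqrt{95858}}{82}$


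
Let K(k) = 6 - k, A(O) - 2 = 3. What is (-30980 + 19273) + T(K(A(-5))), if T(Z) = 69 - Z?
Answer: -11639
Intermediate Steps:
A(O) = 5 (A(O) = 2 + 3 = 5)
(-30980 + 19273) + T(K(A(-5))) = (-30980 + 19273) + (69 - (6 - 1*5)) = -11707 + (69 - (6 - 5)) = -11707 + (69 - 1*1) = -11707 + (69 - 1) = -11707 + 68 = -11639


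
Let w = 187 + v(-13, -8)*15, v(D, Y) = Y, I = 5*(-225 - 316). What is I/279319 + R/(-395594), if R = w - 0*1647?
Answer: -1088796143/110496920486 ≈ -0.0098536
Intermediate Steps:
I = -2705 (I = 5*(-541) = -2705)
w = 67 (w = 187 - 8*15 = 187 - 120 = 67)
R = 67 (R = 67 - 0*1647 = 67 - 1*0 = 67 + 0 = 67)
I/279319 + R/(-395594) = -2705/279319 + 67/(-395594) = -2705*1/279319 + 67*(-1/395594) = -2705/279319 - 67/395594 = -1088796143/110496920486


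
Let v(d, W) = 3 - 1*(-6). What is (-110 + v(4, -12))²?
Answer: 10201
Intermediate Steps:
v(d, W) = 9 (v(d, W) = 3 + 6 = 9)
(-110 + v(4, -12))² = (-110 + 9)² = (-101)² = 10201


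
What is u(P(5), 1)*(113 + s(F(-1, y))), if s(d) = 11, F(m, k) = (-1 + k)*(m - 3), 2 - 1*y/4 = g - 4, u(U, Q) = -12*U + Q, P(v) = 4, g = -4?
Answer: -5828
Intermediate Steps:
u(U, Q) = Q - 12*U
y = 40 (y = 8 - 4*(-4 - 4) = 8 - 4*(-8) = 8 + 32 = 40)
F(m, k) = (-1 + k)*(-3 + m)
u(P(5), 1)*(113 + s(F(-1, y))) = (1 - 12*4)*(113 + 11) = (1 - 48)*124 = -47*124 = -5828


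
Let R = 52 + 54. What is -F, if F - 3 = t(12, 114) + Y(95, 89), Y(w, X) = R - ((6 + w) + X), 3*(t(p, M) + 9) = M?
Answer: 52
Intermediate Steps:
t(p, M) = -9 + M/3
R = 106
Y(w, X) = 100 - X - w (Y(w, X) = 106 - ((6 + w) + X) = 106 - (6 + X + w) = 106 + (-6 - X - w) = 100 - X - w)
F = -52 (F = 3 + ((-9 + (⅓)*114) + (100 - 1*89 - 1*95)) = 3 + ((-9 + 38) + (100 - 89 - 95)) = 3 + (29 - 84) = 3 - 55 = -52)
-F = -1*(-52) = 52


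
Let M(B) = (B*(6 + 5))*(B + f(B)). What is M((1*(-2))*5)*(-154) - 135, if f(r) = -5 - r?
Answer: -84835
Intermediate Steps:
M(B) = -55*B (M(B) = (B*(6 + 5))*(B + (-5 - B)) = (B*11)*(-5) = (11*B)*(-5) = -55*B)
M((1*(-2))*5)*(-154) - 135 = -55*1*(-2)*5*(-154) - 135 = -(-110)*5*(-154) - 135 = -55*(-10)*(-154) - 135 = 550*(-154) - 135 = -84700 - 135 = -84835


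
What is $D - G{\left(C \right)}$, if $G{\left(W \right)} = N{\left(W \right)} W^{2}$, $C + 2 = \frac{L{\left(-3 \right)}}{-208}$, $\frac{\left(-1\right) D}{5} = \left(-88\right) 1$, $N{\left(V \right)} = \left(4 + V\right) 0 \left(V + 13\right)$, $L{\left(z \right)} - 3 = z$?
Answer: $440$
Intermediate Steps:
$L{\left(z \right)} = 3 + z$
$N{\left(V \right)} = 0$ ($N{\left(V \right)} = 0 \left(13 + V\right) = 0$)
$D = 440$ ($D = - 5 \left(\left(-88\right) 1\right) = \left(-5\right) \left(-88\right) = 440$)
$C = -2$ ($C = -2 + \frac{3 - 3}{-208} = -2 + 0 \left(- \frac{1}{208}\right) = -2 + 0 = -2$)
$G{\left(W \right)} = 0$ ($G{\left(W \right)} = 0 W^{2} = 0$)
$D - G{\left(C \right)} = 440 - 0 = 440 + 0 = 440$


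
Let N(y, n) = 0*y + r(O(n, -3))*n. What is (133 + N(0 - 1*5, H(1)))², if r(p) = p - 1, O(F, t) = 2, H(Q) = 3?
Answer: 18496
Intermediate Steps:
r(p) = -1 + p
N(y, n) = n (N(y, n) = 0*y + (-1 + 2)*n = 0 + 1*n = 0 + n = n)
(133 + N(0 - 1*5, H(1)))² = (133 + 3)² = 136² = 18496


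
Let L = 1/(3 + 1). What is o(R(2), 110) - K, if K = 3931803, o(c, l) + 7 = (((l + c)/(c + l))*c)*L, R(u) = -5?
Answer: -15727245/4 ≈ -3.9318e+6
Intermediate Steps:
L = ¼ (L = 1/4 = ¼ ≈ 0.25000)
o(c, l) = -7 + c/4 (o(c, l) = -7 + (((l + c)/(c + l))*c)*(¼) = -7 + (((c + l)/(c + l))*c)*(¼) = -7 + (1*c)*(¼) = -7 + c*(¼) = -7 + c/4)
o(R(2), 110) - K = (-7 + (¼)*(-5)) - 1*3931803 = (-7 - 5/4) - 3931803 = -33/4 - 3931803 = -15727245/4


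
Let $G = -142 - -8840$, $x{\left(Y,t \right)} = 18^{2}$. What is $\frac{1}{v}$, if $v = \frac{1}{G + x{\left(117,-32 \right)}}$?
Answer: $9022$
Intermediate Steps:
$x{\left(Y,t \right)} = 324$
$G = 8698$ ($G = -142 + 8840 = 8698$)
$v = \frac{1}{9022}$ ($v = \frac{1}{8698 + 324} = \frac{1}{9022} \approx 0.00011084$)
$\frac{1}{v} = \frac{1}{\frac{1}{9022}} = 9022$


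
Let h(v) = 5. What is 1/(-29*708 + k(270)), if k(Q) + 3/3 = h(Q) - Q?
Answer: -1/20798 ≈ -4.8082e-5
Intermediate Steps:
k(Q) = 4 - Q (k(Q) = -1 + (5 - Q) = 4 - Q)
1/(-29*708 + k(270)) = 1/(-29*708 + (4 - 1*270)) = 1/(-20532 + (4 - 270)) = 1/(-20532 - 266) = 1/(-20798) = -1/20798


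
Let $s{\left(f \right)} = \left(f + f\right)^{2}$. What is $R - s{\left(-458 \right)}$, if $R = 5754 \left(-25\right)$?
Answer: $-982906$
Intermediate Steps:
$R = -143850$
$s{\left(f \right)} = 4 f^{2}$ ($s{\left(f \right)} = \left(2 f\right)^{2} = 4 f^{2}$)
$R - s{\left(-458 \right)} = -143850 - 4 \left(-458\right)^{2} = -143850 - 4 \cdot 209764 = -143850 - 839056 = -982906$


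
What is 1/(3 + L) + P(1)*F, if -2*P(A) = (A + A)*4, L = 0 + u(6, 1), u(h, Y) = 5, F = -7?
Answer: 225/8 ≈ 28.125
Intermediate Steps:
L = 5 (L = 0 + 5 = 5)
P(A) = -4*A (P(A) = -(A + A)*4/2 = -2*A*4/2 = -4*A)
1/(3 + L) + P(1)*F = 1/(3 + 5) - 4*1*(-7) = 1/8 - 4*(-7) = ⅛ + 28 = 225/8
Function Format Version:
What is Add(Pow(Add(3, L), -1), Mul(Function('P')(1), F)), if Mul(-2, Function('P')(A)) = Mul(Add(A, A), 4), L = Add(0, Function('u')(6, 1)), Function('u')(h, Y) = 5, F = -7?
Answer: Rational(225, 8) ≈ 28.125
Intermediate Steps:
L = 5 (L = Add(0, 5) = 5)
Function('P')(A) = Mul(-4, A) (Function('P')(A) = Mul(Rational(-1, 2), Mul(Add(A, A), 4)) = Mul(Rational(-1, 2), Mul(Mul(2, A), 4)) = Mul(Rational(-1, 2), Mul(8, A)) = Mul(-4, A))
Add(Pow(Add(3, L), -1), Mul(Function('P')(1), F)) = Add(Pow(Add(3, 5), -1), Mul(Mul(-4, 1), -7)) = Add(Pow(8, -1), Mul(-4, -7)) = Add(Rational(1, 8), 28) = Rational(225, 8)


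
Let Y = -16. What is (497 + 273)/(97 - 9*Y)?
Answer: 770/241 ≈ 3.1950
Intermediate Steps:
(497 + 273)/(97 - 9*Y) = (497 + 273)/(97 - 9*(-16)) = 770/(97 + 144) = 770/241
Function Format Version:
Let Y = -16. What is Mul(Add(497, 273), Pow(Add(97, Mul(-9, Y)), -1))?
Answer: Rational(770, 241) ≈ 3.1950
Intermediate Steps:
Mul(Add(497, 273), Pow(Add(97, Mul(-9, Y)), -1)) = Mul(Add(497, 273), Pow(Add(97, Mul(-9, -16)), -1)) = Mul(770, Pow(Add(97, 144), -1)) = Mul(770, Pow(241, -1)) = Mul(770, Rational(1, 241)) = Rational(770, 241)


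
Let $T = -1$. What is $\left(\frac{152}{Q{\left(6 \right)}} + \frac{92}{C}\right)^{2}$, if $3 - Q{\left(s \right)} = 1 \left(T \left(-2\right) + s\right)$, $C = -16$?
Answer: $\frac{522729}{400} \approx 1306.8$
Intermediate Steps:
$Q{\left(s \right)} = 1 - s$ ($Q{\left(s \right)} = 3 - 1 \left(\left(-1\right) \left(-2\right) + s\right) = 3 - 1 \left(2 + s\right) = 3 - \left(2 + s\right) = 1 - s$)
$\left(\frac{152}{Q{\left(6 \right)}} + \frac{92}{C}\right)^{2} = \left(\frac{152}{1 - 6} + \frac{92}{-16}\right)^{2} = \left(\frac{152}{1 - 6} + 92 \left(- \frac{1}{16}\right)\right)^{2} = \left(\frac{152}{-5} - \frac{23}{4}\right)^{2} = \left(152 \left(- \frac{1}{5}\right) - \frac{23}{4}\right)^{2} = \left(- \frac{152}{5} - \frac{23}{4}\right)^{2} = \left(- \frac{723}{20}\right)^{2} = \frac{522729}{400}$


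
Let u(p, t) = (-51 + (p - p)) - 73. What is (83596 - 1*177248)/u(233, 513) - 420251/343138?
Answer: 8020862213/10637278 ≈ 754.03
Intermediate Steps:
u(p, t) = -124 (u(p, t) = (-51 + 0) - 73 = -51 - 73 = -124)
(83596 - 1*177248)/u(233, 513) - 420251/343138 = (83596 - 1*177248)/(-124) - 420251/343138 = (83596 - 177248)*(-1/124) - 420251*1/343138 = -93652*(-1/124) - 420251/343138 = 23413/31 - 420251/343138 = 8020862213/10637278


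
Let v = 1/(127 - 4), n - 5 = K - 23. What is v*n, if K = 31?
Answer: 13/123 ≈ 0.10569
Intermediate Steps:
n = 13 (n = 5 + (31 - 23) = 5 + 8 = 13)
v = 1/123 ≈ 0.0081301
v*n = (1/123)*13 = 13/123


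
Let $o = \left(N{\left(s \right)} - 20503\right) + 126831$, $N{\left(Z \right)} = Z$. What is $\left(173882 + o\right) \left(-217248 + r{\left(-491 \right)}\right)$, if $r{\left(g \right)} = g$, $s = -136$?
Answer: $-60983032686$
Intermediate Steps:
$o = 106192$ ($o = \left(-136 - 20503\right) + 126831 = -20639 + 126831 = 106192$)
$\left(173882 + o\right) \left(-217248 + r{\left(-491 \right)}\right) = \left(173882 + 106192\right) \left(-217248 - 491\right) = 280074 \left(-217739\right) = -60983032686$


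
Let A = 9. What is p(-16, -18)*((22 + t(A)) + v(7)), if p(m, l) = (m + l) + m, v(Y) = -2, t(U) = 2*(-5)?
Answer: -500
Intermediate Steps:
t(U) = -10
p(m, l) = l + 2*m (p(m, l) = (l + m) + m = l + 2*m)
p(-16, -18)*((22 + t(A)) + v(7)) = (-18 + 2*(-16))*((22 - 10) - 2) = (-18 - 32)*(12 - 2) = -50*10 = -500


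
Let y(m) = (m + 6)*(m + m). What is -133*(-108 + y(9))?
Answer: -21546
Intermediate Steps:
y(m) = 2*m*(6 + m) (y(m) = (6 + m)*(2*m) = 2*m*(6 + m))
-133*(-108 + y(9)) = -133*(-108 + 2*9*(6 + 9)) = -133*(-108 + 2*9*15) = -133*(-108 + 270) = -133*162 = -21546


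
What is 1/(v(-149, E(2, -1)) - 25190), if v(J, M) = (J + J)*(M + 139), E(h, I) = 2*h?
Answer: -1/67804 ≈ -1.4748e-5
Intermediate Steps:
v(J, M) = 2*J*(139 + M) (v(J, M) = (2*J)*(139 + M) = 2*J*(139 + M))
1/(v(-149, E(2, -1)) - 25190) = 1/(2*(-149)*(139 + 2*2) - 25190) = 1/(2*(-149)*(139 + 4) - 25190) = 1/(2*(-149)*143 - 25190) = 1/(-42614 - 25190) = 1/(-67804) = -1/67804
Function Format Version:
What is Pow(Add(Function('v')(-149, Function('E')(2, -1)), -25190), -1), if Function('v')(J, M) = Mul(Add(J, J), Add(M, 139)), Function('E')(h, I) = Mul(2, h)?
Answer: Rational(-1, 67804) ≈ -1.4748e-5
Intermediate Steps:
Function('v')(J, M) = Mul(2, J, Add(139, M)) (Function('v')(J, M) = Mul(Mul(2, J), Add(139, M)) = Mul(2, J, Add(139, M)))
Pow(Add(Function('v')(-149, Function('E')(2, -1)), -25190), -1) = Pow(Add(Mul(2, -149, Add(139, Mul(2, 2))), -25190), -1) = Pow(Add(Mul(2, -149, Add(139, 4)), -25190), -1) = Pow(Add(Mul(2, -149, 143), -25190), -1) = Pow(Add(-42614, -25190), -1) = Pow(-67804, -1) = Rational(-1, 67804)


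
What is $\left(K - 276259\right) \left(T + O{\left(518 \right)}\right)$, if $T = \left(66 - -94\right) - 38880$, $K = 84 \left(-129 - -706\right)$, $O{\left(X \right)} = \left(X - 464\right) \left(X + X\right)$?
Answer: $-3923472184$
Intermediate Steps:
$O{\left(X \right)} = 2 X \left(-464 + X\right)$ ($O{\left(X \right)} = \left(-464 + X\right) 2 X = 2 X \left(-464 + X\right)$)
$K = 48468$ ($K = 84 \left(-129 + 706\right) = 84 \cdot 577 = 48468$)
$T = -38720$ ($T = \left(66 + 94\right) - 38880 = 160 - 38880 = -38720$)
$\left(K - 276259\right) \left(T + O{\left(518 \right)}\right) = \left(48468 - 276259\right) \left(-38720 + 2 \cdot 518 \left(-464 + 518\right)\right) = - 227791 \left(-38720 + 2 \cdot 518 \cdot 54\right) = - 227791 \left(-38720 + 55944\right) = \left(-227791\right) 17224 = -3923472184$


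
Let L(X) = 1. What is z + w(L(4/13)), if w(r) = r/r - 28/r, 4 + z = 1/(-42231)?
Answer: -1309162/42231 ≈ -31.000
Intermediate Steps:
z = -168925/42231 (z = -4 + 1/(-42231) = -4 - 1/42231 = -168925/42231 ≈ -4.0000)
w(r) = 1 - 28/r
z + w(L(4/13)) = -168925/42231 + (-28 + 1)/1 = -168925/42231 + 1*(-27) = -168925/42231 - 27 = -1309162/42231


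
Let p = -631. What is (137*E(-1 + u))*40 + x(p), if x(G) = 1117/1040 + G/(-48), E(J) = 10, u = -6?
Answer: 85510183/1560 ≈ 54814.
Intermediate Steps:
x(G) = 1117/1040 - G/48 (x(G) = 1117*(1/1040) + G*(-1/48) = 1117/1040 - G/48)
(137*E(-1 + u))*40 + x(p) = (137*10)*40 + (1117/1040 - 1/48*(-631)) = 1370*40 + (1117/1040 + 631/48) = 54800 + 22183/1560 = 85510183/1560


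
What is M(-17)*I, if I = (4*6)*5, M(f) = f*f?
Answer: 34680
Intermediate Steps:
M(f) = f²
I = 120 (I = 24*5 = 120)
M(-17)*I = (-17)²*120 = 289*120 = 34680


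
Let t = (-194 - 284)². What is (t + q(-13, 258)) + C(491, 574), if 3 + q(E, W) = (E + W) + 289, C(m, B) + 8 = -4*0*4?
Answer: 229007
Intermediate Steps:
C(m, B) = -8 (C(m, B) = -8 - 4*0*4 = -8 + 0*4 = -8 + 0 = -8)
q(E, W) = 286 + E + W (q(E, W) = -3 + ((E + W) + 289) = -3 + (289 + E + W) = 286 + E + W)
t = 228484 (t = (-478)² = 228484)
(t + q(-13, 258)) + C(491, 574) = (228484 + (286 - 13 + 258)) - 8 = (228484 + 531) - 8 = 229015 - 8 = 229007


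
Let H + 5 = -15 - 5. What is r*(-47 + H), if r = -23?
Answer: 1656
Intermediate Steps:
H = -25 (H = -5 + (-15 - 5) = -5 - 20 = -25)
r*(-47 + H) = -23*(-47 - 25) = -23*(-72) = 1656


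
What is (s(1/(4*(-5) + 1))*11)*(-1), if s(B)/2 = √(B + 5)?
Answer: -22*√1786/19 ≈ -48.934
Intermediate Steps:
s(B) = 2*√(5 + B) (s(B) = 2*√(B + 5) = 2*√(5 + B))
(s(1/(4*(-5) + 1))*11)*(-1) = ((2*√(5 + 1/(4*(-5) + 1)))*11)*(-1) = ((2*√(5 + 1/(-20 + 1)))*11)*(-1) = ((2*√(5 + 1/(-19)))*11)*(-1) = ((2*√(5 - 1/19))*11)*(-1) = ((2*√(94/19))*11)*(-1) = ((2*(√1786/19))*11)*(-1) = ((2*√1786/19)*11)*(-1) = (22*√1786/19)*(-1) = -22*√1786/19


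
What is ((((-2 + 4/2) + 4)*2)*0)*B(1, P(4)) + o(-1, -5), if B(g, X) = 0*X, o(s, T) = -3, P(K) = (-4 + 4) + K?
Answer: -3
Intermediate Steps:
P(K) = K (P(K) = 0 + K = K)
B(g, X) = 0
((((-2 + 4/2) + 4)*2)*0)*B(1, P(4)) + o(-1, -5) = ((((-2 + 4/2) + 4)*2)*0)*0 - 3 = ((((-2 + 4*(½)) + 4)*2)*0)*0 - 3 = ((((-2 + 2) + 4)*2)*0)*0 - 3 = (((0 + 4)*2)*0)*0 - 3 = ((4*2)*0)*0 - 3 = (8*0)*0 - 3 = 0*0 - 3 = 0 - 3 = -3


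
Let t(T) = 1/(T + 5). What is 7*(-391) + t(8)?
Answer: -35580/13 ≈ -2736.9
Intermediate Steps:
t(T) = 1/(5 + T)
7*(-391) + t(8) = 7*(-391) + 1/(5 + 8) = -2737 + 1/13 = -35580/13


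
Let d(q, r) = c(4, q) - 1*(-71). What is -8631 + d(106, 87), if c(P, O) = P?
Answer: -8556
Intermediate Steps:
d(q, r) = 75 (d(q, r) = 4 - 1*(-71) = 4 + 71 = 75)
-8631 + d(106, 87) = -8631 + 75 = -8556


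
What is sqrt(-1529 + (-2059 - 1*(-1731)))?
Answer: I*sqrt(1857) ≈ 43.093*I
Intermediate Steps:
sqrt(-1529 + (-2059 - 1*(-1731))) = sqrt(-1529 + (-2059 + 1731)) = sqrt(-1529 - 328) = sqrt(-1857) = I*sqrt(1857)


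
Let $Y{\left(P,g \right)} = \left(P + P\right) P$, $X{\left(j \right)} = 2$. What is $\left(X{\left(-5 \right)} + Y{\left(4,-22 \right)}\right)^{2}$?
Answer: $1156$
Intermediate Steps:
$Y{\left(P,g \right)} = 2 P^{2}$ ($Y{\left(P,g \right)} = 2 P P = 2 P^{2}$)
$\left(X{\left(-5 \right)} + Y{\left(4,-22 \right)}\right)^{2} = \left(2 + 2 \cdot 4^{2}\right)^{2} = \left(2 + 2 \cdot 16\right)^{2} = \left(2 + 32\right)^{2} = 34^{2} = 1156$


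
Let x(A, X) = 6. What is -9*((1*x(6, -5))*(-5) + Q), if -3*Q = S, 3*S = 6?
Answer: 276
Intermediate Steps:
S = 2 (S = (1/3)*6 = 2)
Q = -2/3 (Q = -1/3*2 = -2/3 ≈ -0.66667)
-9*((1*x(6, -5))*(-5) + Q) = -9*((1*6)*(-5) - 2/3) = -9*(6*(-5) - 2/3) = -9*(-30 - 2/3) = -9*(-92/3) = 276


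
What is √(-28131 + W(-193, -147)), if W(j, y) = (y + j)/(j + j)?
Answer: I*√1047818809/193 ≈ 167.72*I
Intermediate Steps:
W(j, y) = (j + y)/(2*j) (W(j, y) = (j + y)/((2*j)) = (j + y)*(1/(2*j)) = (j + y)/(2*j))
√(-28131 + W(-193, -147)) = √(-28131 + (½)*(-193 - 147)/(-193)) = √(-28131 + (½)*(-1/193)*(-340)) = √(-28131 + 170/193) = √(-5429113/193) = I*√1047818809/193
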